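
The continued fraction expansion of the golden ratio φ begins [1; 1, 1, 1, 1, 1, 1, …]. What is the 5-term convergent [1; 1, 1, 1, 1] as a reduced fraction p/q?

8/5

Starting at the tail and folding back:
Start with 1.
1 + 1/(1/1) = 1 + 1/1 = 2/1
1 + 1/(2/1) = 1 + 1/2 = 3/2
1 + 1/(3/2) = 1 + 2/3 = 5/3
1 + 1/(5/3) = 1 + 3/5 = 8/5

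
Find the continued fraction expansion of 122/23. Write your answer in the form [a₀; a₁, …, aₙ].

122 = 5·23 + 7, so a_0 = 5
23 = 3·7 + 2, so a_1 = 3
7 = 3·2 + 1, so a_2 = 3
2 = 2·1 + 0, so a_3 = 2

[5; 3, 3, 2]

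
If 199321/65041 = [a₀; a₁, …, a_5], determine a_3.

Apply division with remainder until the remainder is 0:
⌊199321/65041⌋ = 3, remainder 4198
⌊65041/4198⌋ = 15, remainder 2071
⌊4198/2071⌋ = 2, remainder 56
⌊2071/56⌋ = 36, remainder 55

36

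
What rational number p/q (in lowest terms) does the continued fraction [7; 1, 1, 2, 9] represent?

a_0 = 7: 7/1
a_1 = 1: 8/1
a_2 = 1: 15/2
a_3 = 2: 38/5
a_4 = 9: 357/47

357/47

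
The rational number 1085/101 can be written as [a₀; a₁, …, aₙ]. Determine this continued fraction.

1085 ÷ 101 → quotient 10, remainder 75
101 ÷ 75 → quotient 1, remainder 26
75 ÷ 26 → quotient 2, remainder 23
26 ÷ 23 → quotient 1, remainder 3
23 ÷ 3 → quotient 7, remainder 2
3 ÷ 2 → quotient 1, remainder 1
2 ÷ 1 → quotient 2, remainder 0

[10; 1, 2, 1, 7, 1, 2]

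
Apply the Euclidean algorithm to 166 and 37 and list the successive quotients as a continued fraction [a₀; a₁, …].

Repeatedly divide and take the remainder:
166 = 4·37 + 18, so a_0 = 4
37 = 2·18 + 1, so a_1 = 2
18 = 18·1 + 0, so a_2 = 18

[4; 2, 18]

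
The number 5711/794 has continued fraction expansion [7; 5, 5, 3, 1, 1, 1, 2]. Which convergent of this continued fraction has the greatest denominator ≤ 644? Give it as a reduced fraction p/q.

2165/301

a_0 = 7: 7/1  (≤ bound)
a_1 = 5: 36/5  (≤ bound)
a_2 = 5: 187/26  (≤ bound)
a_3 = 3: 597/83  (≤ bound)
a_4 = 1: 784/109  (≤ bound)
a_5 = 1: 1381/192  (≤ bound)
a_6 = 1: 2165/301  (≤ bound)
a_7 = 2: 5711/794  (> 644, stop)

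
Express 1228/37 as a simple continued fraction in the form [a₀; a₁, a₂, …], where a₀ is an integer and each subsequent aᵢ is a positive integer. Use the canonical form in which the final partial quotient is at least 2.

[33; 5, 3, 2]

Repeatedly divide and take the remainder:
1228 ÷ 37 → quotient 33, remainder 7
37 ÷ 7 → quotient 5, remainder 2
7 ÷ 2 → quotient 3, remainder 1
2 ÷ 1 → quotient 2, remainder 0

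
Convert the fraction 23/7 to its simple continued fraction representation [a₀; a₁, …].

23 ÷ 7 → quotient 3, remainder 2
7 ÷ 2 → quotient 3, remainder 1
2 ÷ 1 → quotient 2, remainder 0

[3; 3, 2]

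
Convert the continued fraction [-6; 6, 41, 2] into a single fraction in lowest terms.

Use the convergent recurrence hₖ = aₖ·hₖ₋₁ + hₖ₋₂ (and likewise for the denominators kₖ):
a_0 = -6: -6/1
a_1 = 6: -35/6
a_2 = 41: -1441/247
a_3 = 2: -2917/500

-2917/500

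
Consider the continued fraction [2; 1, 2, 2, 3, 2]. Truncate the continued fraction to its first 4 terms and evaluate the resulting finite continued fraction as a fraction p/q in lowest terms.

19/7

Starting at the tail and folding back:
Start with 2.
2 + 1/(2/1) = 2 + 1/2 = 5/2
1 + 1/(5/2) = 1 + 2/5 = 7/5
2 + 1/(7/5) = 2 + 5/7 = 19/7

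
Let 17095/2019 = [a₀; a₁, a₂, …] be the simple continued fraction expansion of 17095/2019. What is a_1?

2

17095 ÷ 2019 → quotient 8, remainder 943
2019 ÷ 943 → quotient 2, remainder 133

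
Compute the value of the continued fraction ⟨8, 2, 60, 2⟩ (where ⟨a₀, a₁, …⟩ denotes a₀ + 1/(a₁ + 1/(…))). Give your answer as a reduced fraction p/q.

2073/244

Starting at the tail and folding back:
Start with 2.
60 + 1/(2/1) = 60 + 1/2 = 121/2
2 + 1/(121/2) = 2 + 2/121 = 244/121
8 + 1/(244/121) = 8 + 121/244 = 2073/244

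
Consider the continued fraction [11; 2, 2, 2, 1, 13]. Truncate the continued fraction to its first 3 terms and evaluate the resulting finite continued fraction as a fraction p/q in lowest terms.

a_0 = 11: 11/1
a_1 = 2: 23/2
a_2 = 2: 57/5

57/5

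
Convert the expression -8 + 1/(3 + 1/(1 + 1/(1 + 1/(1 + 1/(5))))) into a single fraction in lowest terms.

Starting at the tail and folding back:
Start with 5.
1 + 1/(5/1) = 1 + 1/5 = 6/5
1 + 1/(6/5) = 1 + 5/6 = 11/6
1 + 1/(11/6) = 1 + 6/11 = 17/11
3 + 1/(17/11) = 3 + 11/17 = 62/17
-8 + 1/(62/17) = -8 + 17/62 = -479/62

-479/62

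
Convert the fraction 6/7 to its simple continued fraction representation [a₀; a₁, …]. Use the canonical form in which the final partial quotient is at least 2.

Apply division with remainder until the remainder is 0:
6 ÷ 7 → quotient 0, remainder 6
7 ÷ 6 → quotient 1, remainder 1
6 ÷ 1 → quotient 6, remainder 0

[0; 1, 6]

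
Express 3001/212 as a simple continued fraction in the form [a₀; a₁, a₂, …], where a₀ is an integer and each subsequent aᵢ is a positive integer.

[14; 6, 2, 2, 1, 4]

⌊3001/212⌋ = 14, remainder 33
⌊212/33⌋ = 6, remainder 14
⌊33/14⌋ = 2, remainder 5
⌊14/5⌋ = 2, remainder 4
⌊5/4⌋ = 1, remainder 1
⌊4/1⌋ = 4, remainder 0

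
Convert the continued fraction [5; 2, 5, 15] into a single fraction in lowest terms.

911/167

Start with 15.
5 + 1/(15/1) = 5 + 1/15 = 76/15
2 + 1/(76/15) = 2 + 15/76 = 167/76
5 + 1/(167/76) = 5 + 76/167 = 911/167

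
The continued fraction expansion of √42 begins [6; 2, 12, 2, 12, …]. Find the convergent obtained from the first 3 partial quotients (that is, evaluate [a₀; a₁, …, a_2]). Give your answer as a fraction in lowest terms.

a_0 = 6: 6/1
a_1 = 2: 13/2
a_2 = 12: 162/25

162/25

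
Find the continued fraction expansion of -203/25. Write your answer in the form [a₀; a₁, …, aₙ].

[-9; 1, 7, 3]

Run the Euclidean algorithm, recording each quotient:
⌊-203/25⌋ = -9, remainder 22
⌊25/22⌋ = 1, remainder 3
⌊22/3⌋ = 7, remainder 1
⌊3/1⌋ = 3, remainder 0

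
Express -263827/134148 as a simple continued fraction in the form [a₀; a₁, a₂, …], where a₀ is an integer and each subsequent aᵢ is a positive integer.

⌊-263827/134148⌋ = -2, remainder 4469
⌊134148/4469⌋ = 30, remainder 78
⌊4469/78⌋ = 57, remainder 23
⌊78/23⌋ = 3, remainder 9
⌊23/9⌋ = 2, remainder 5
⌊9/5⌋ = 1, remainder 4
⌊5/4⌋ = 1, remainder 1
⌊4/1⌋ = 4, remainder 0

[-2; 30, 57, 3, 2, 1, 1, 4]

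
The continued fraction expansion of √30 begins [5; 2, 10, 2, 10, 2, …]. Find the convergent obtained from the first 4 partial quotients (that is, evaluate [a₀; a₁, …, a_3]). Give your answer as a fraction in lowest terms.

241/44

Start with 2.
10 + 1/(2/1) = 10 + 1/2 = 21/2
2 + 1/(21/2) = 2 + 2/21 = 44/21
5 + 1/(44/21) = 5 + 21/44 = 241/44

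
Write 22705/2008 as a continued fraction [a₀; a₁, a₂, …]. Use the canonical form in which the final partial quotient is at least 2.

Repeatedly divide and take the remainder:
⌊22705/2008⌋ = 11, remainder 617
⌊2008/617⌋ = 3, remainder 157
⌊617/157⌋ = 3, remainder 146
⌊157/146⌋ = 1, remainder 11
⌊146/11⌋ = 13, remainder 3
⌊11/3⌋ = 3, remainder 2
⌊3/2⌋ = 1, remainder 1
⌊2/1⌋ = 2, remainder 0

[11; 3, 3, 1, 13, 3, 1, 2]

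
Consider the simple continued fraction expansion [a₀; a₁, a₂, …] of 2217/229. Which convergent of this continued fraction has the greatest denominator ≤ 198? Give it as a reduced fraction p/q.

668/69

a_0 = 9: 9/1  (≤ bound)
a_1 = 1: 10/1  (≤ bound)
a_2 = 2: 29/3  (≤ bound)
a_3 = 7: 213/22  (≤ bound)
a_4 = 3: 668/69  (≤ bound)
a_5 = 3: 2217/229  (> 198, stop)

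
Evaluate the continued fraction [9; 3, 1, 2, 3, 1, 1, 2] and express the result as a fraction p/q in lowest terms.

2021/218

a_0 = 9: 9/1
a_1 = 3: 28/3
a_2 = 1: 37/4
a_3 = 2: 102/11
a_4 = 3: 343/37
a_5 = 1: 445/48
a_6 = 1: 788/85
a_7 = 2: 2021/218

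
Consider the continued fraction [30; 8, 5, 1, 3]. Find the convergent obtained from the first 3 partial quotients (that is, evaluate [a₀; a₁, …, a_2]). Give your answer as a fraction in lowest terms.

1235/41

a_0 = 30: 30/1
a_1 = 8: 241/8
a_2 = 5: 1235/41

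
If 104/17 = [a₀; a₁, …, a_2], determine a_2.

104 = 6·17 + 2, so a_0 = 6
17 = 8·2 + 1, so a_1 = 8
2 = 2·1 + 0, so a_2 = 2

2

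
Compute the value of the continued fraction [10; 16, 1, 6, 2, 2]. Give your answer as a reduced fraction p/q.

6277/624

a_0 = 10: 10/1
a_1 = 16: 161/16
a_2 = 1: 171/17
a_3 = 6: 1187/118
a_4 = 2: 2545/253
a_5 = 2: 6277/624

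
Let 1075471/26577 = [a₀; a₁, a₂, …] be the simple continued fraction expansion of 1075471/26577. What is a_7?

9

Run the Euclidean algorithm, recording each quotient:
⌊1075471/26577⌋ = 40, remainder 12391
⌊26577/12391⌋ = 2, remainder 1795
⌊12391/1795⌋ = 6, remainder 1621
⌊1795/1621⌋ = 1, remainder 174
⌊1621/174⌋ = 9, remainder 55
⌊174/55⌋ = 3, remainder 9
⌊55/9⌋ = 6, remainder 1
⌊9/1⌋ = 9, remainder 0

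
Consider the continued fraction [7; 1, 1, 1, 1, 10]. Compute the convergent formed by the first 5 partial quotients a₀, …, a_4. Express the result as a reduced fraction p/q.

38/5

Collapse the nested fraction from the inside out:
Start with 1.
1 + 1/(1/1) = 1 + 1/1 = 2/1
1 + 1/(2/1) = 1 + 1/2 = 3/2
1 + 1/(3/2) = 1 + 2/3 = 5/3
7 + 1/(5/3) = 7 + 3/5 = 38/5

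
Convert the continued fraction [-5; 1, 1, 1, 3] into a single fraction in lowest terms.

-48/11

Compute successive convergents:
a_0 = -5: -5/1
a_1 = 1: -4/1
a_2 = 1: -9/2
a_3 = 1: -13/3
a_4 = 3: -48/11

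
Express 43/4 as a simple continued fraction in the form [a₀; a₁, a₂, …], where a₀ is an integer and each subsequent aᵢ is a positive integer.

[10; 1, 3]

Repeatedly divide and take the remainder:
⌊43/4⌋ = 10, remainder 3
⌊4/3⌋ = 1, remainder 1
⌊3/1⌋ = 3, remainder 0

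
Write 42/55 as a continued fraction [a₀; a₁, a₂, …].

Repeatedly divide and take the remainder:
42 = 0·55 + 42, so a_0 = 0
55 = 1·42 + 13, so a_1 = 1
42 = 3·13 + 3, so a_2 = 3
13 = 4·3 + 1, so a_3 = 4
3 = 3·1 + 0, so a_4 = 3

[0; 1, 3, 4, 3]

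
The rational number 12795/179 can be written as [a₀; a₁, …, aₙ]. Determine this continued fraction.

12795 = 71·179 + 86, so a_0 = 71
179 = 2·86 + 7, so a_1 = 2
86 = 12·7 + 2, so a_2 = 12
7 = 3·2 + 1, so a_3 = 3
2 = 2·1 + 0, so a_4 = 2

[71; 2, 12, 3, 2]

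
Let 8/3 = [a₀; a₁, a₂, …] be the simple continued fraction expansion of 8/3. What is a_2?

2

⌊8/3⌋ = 2, remainder 2
⌊3/2⌋ = 1, remainder 1
⌊2/1⌋ = 2, remainder 0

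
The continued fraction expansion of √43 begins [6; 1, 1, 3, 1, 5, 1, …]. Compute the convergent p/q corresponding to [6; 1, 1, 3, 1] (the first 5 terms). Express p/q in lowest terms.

59/9

Use the convergent recurrence hₖ = aₖ·hₖ₋₁ + hₖ₋₂ (and likewise for the denominators kₖ):
a_0 = 6: 6/1
a_1 = 1: 7/1
a_2 = 1: 13/2
a_3 = 3: 46/7
a_4 = 1: 59/9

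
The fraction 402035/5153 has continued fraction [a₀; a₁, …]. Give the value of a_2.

402035 ÷ 5153 → quotient 78, remainder 101
5153 ÷ 101 → quotient 51, remainder 2
101 ÷ 2 → quotient 50, remainder 1

50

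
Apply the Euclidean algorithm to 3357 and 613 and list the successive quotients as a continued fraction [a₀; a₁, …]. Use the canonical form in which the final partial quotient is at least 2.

⌊3357/613⌋ = 5, remainder 292
⌊613/292⌋ = 2, remainder 29
⌊292/29⌋ = 10, remainder 2
⌊29/2⌋ = 14, remainder 1
⌊2/1⌋ = 2, remainder 0

[5; 2, 10, 14, 2]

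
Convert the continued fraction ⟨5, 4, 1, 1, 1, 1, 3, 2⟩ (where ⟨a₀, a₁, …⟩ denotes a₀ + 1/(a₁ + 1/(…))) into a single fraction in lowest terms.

986/189

Use the convergent recurrence hₖ = aₖ·hₖ₋₁ + hₖ₋₂ (and likewise for the denominators kₖ):
a_0 = 5: 5/1
a_1 = 4: 21/4
a_2 = 1: 26/5
a_3 = 1: 47/9
a_4 = 1: 73/14
a_5 = 1: 120/23
a_6 = 3: 433/83
a_7 = 2: 986/189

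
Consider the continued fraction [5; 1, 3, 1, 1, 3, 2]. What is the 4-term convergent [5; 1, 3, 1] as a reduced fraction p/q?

Use the convergent recurrence hₖ = aₖ·hₖ₋₁ + hₖ₋₂ (and likewise for the denominators kₖ):
a_0 = 5: 5/1
a_1 = 1: 6/1
a_2 = 3: 23/4
a_3 = 1: 29/5

29/5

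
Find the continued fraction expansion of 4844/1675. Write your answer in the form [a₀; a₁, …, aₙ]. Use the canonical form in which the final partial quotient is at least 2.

4844 ÷ 1675 → quotient 2, remainder 1494
1675 ÷ 1494 → quotient 1, remainder 181
1494 ÷ 181 → quotient 8, remainder 46
181 ÷ 46 → quotient 3, remainder 43
46 ÷ 43 → quotient 1, remainder 3
43 ÷ 3 → quotient 14, remainder 1
3 ÷ 1 → quotient 3, remainder 0

[2; 1, 8, 3, 1, 14, 3]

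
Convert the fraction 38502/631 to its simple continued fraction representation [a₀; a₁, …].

[61; 57, 2, 1, 3]

38502 = 61·631 + 11, so a_0 = 61
631 = 57·11 + 4, so a_1 = 57
11 = 2·4 + 3, so a_2 = 2
4 = 1·3 + 1, so a_3 = 1
3 = 3·1 + 0, so a_4 = 3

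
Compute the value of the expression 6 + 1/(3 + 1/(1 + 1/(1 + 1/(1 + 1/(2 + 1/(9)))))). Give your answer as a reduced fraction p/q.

1707/272

a_0 = 6: 6/1
a_1 = 3: 19/3
a_2 = 1: 25/4
a_3 = 1: 44/7
a_4 = 1: 69/11
a_5 = 2: 182/29
a_6 = 9: 1707/272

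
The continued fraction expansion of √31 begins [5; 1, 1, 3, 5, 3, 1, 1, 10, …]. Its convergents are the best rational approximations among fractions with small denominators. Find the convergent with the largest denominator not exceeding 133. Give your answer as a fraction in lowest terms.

a_0 = 5: 5/1  (≤ bound)
a_1 = 1: 6/1  (≤ bound)
a_2 = 1: 11/2  (≤ bound)
a_3 = 3: 39/7  (≤ bound)
a_4 = 5: 206/37  (≤ bound)
a_5 = 3: 657/118  (≤ bound)
a_6 = 1: 863/155  (> 133, stop)

657/118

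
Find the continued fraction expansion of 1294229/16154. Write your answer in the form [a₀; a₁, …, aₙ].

⌊1294229/16154⌋ = 80, remainder 1909
⌊16154/1909⌋ = 8, remainder 882
⌊1909/882⌋ = 2, remainder 145
⌊882/145⌋ = 6, remainder 12
⌊145/12⌋ = 12, remainder 1
⌊12/1⌋ = 12, remainder 0

[80; 8, 2, 6, 12, 12]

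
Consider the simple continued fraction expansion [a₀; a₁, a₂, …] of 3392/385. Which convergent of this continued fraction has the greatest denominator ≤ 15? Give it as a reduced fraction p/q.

44/5

List convergents until the denominator exceeds the bound:
a_0 = 8: 8/1  (≤ bound)
a_1 = 1: 9/1  (≤ bound)
a_2 = 4: 44/5  (≤ bound)
a_3 = 3: 141/16  (> 15, stop)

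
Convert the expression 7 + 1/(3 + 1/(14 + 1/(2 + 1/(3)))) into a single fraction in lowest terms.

2271/310

a_0 = 7: 7/1
a_1 = 3: 22/3
a_2 = 14: 315/43
a_3 = 2: 652/89
a_4 = 3: 2271/310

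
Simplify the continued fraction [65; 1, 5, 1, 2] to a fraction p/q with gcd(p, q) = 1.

a_0 = 65: 65/1
a_1 = 1: 66/1
a_2 = 5: 395/6
a_3 = 1: 461/7
a_4 = 2: 1317/20

1317/20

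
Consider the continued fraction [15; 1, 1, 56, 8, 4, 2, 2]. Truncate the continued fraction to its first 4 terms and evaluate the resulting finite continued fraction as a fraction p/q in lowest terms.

Start with 56.
1 + 1/(56/1) = 1 + 1/56 = 57/56
1 + 1/(57/56) = 1 + 56/57 = 113/57
15 + 1/(113/57) = 15 + 57/113 = 1752/113

1752/113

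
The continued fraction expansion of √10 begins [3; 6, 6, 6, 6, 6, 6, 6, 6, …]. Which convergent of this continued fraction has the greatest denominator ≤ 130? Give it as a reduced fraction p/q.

List convergents until the denominator exceeds the bound:
a_0 = 3: 3/1  (≤ bound)
a_1 = 6: 19/6  (≤ bound)
a_2 = 6: 117/37  (≤ bound)
a_3 = 6: 721/228  (> 130, stop)

117/37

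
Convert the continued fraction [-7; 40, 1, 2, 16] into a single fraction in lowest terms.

Starting at the tail and folding back:
Start with 16.
2 + 1/(16/1) = 2 + 1/16 = 33/16
1 + 1/(33/16) = 1 + 16/33 = 49/33
40 + 1/(49/33) = 40 + 33/49 = 1993/49
-7 + 1/(1993/49) = -7 + 49/1993 = -13902/1993

-13902/1993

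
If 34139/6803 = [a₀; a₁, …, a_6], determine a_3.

6

Apply division with remainder until the remainder is 0:
34139 = 5·6803 + 124, so a_0 = 5
6803 = 54·124 + 107, so a_1 = 54
124 = 1·107 + 17, so a_2 = 1
107 = 6·17 + 5, so a_3 = 6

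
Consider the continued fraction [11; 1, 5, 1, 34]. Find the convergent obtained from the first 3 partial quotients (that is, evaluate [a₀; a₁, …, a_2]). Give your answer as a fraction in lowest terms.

Build up convergents one term at a time:
a_0 = 11: 11/1
a_1 = 1: 12/1
a_2 = 5: 71/6

71/6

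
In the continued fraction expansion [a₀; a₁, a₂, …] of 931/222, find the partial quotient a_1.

5

Repeatedly divide and take the remainder:
931 = 4·222 + 43, so a_0 = 4
222 = 5·43 + 7, so a_1 = 5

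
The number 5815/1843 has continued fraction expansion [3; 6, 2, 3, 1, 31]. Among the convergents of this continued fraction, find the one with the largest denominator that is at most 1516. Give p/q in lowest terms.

List convergents until the denominator exceeds the bound:
a_0 = 3: 3/1  (≤ bound)
a_1 = 6: 19/6  (≤ bound)
a_2 = 2: 41/13  (≤ bound)
a_3 = 3: 142/45  (≤ bound)
a_4 = 1: 183/58  (≤ bound)
a_5 = 31: 5815/1843  (> 1516, stop)

183/58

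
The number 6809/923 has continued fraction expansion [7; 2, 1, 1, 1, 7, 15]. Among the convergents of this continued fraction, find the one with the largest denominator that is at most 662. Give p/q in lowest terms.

450/61

a_0 = 7: 7/1  (≤ bound)
a_1 = 2: 15/2  (≤ bound)
a_2 = 1: 22/3  (≤ bound)
a_3 = 1: 37/5  (≤ bound)
a_4 = 1: 59/8  (≤ bound)
a_5 = 7: 450/61  (≤ bound)
a_6 = 15: 6809/923  (> 662, stop)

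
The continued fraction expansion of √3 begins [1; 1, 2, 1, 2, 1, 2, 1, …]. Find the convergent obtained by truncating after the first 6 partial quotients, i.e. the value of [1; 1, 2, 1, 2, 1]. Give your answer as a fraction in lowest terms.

26/15

a_0 = 1: 1/1
a_1 = 1: 2/1
a_2 = 2: 5/3
a_3 = 1: 7/4
a_4 = 2: 19/11
a_5 = 1: 26/15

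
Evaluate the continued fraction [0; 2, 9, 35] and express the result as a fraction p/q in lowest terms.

316/667

Collapse the nested fraction from the inside out:
Start with 35.
9 + 1/(35/1) = 9 + 1/35 = 316/35
2 + 1/(316/35) = 2 + 35/316 = 667/316
0 + 1/(667/316) = 0 + 316/667 = 316/667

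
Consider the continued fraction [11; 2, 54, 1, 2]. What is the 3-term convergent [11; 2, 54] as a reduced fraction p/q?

a_0 = 11: 11/1
a_1 = 2: 23/2
a_2 = 54: 1253/109

1253/109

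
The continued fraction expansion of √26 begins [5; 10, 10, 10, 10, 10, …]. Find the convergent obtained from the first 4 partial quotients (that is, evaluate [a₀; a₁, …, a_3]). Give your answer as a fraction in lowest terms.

5201/1020

Starting at the tail and folding back:
Start with 10.
10 + 1/(10/1) = 10 + 1/10 = 101/10
10 + 1/(101/10) = 10 + 10/101 = 1020/101
5 + 1/(1020/101) = 5 + 101/1020 = 5201/1020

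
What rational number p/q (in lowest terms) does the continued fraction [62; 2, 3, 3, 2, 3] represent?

a_0 = 62: 62/1
a_1 = 2: 125/2
a_2 = 3: 437/7
a_3 = 3: 1436/23
a_4 = 2: 3309/53
a_5 = 3: 11363/182

11363/182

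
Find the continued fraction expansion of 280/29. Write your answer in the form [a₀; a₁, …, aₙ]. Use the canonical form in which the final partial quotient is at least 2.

Apply division with remainder until the remainder is 0:
280 ÷ 29 → quotient 9, remainder 19
29 ÷ 19 → quotient 1, remainder 10
19 ÷ 10 → quotient 1, remainder 9
10 ÷ 9 → quotient 1, remainder 1
9 ÷ 1 → quotient 9, remainder 0

[9; 1, 1, 1, 9]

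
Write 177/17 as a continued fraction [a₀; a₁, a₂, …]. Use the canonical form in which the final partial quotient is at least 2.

⌊177/17⌋ = 10, remainder 7
⌊17/7⌋ = 2, remainder 3
⌊7/3⌋ = 2, remainder 1
⌊3/1⌋ = 3, remainder 0

[10; 2, 2, 3]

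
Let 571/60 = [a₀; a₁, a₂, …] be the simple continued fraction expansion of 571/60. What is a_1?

1

571 ÷ 60 → quotient 9, remainder 31
60 ÷ 31 → quotient 1, remainder 29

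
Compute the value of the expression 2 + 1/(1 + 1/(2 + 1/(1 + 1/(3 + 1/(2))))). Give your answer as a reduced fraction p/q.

93/34

Starting at the tail and folding back:
Start with 2.
3 + 1/(2/1) = 3 + 1/2 = 7/2
1 + 1/(7/2) = 1 + 2/7 = 9/7
2 + 1/(9/7) = 2 + 7/9 = 25/9
1 + 1/(25/9) = 1 + 9/25 = 34/25
2 + 1/(34/25) = 2 + 25/34 = 93/34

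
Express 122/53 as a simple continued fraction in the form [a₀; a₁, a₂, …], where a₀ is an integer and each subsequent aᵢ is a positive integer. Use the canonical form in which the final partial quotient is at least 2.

[2; 3, 3, 5]

122 ÷ 53 → quotient 2, remainder 16
53 ÷ 16 → quotient 3, remainder 5
16 ÷ 5 → quotient 3, remainder 1
5 ÷ 1 → quotient 5, remainder 0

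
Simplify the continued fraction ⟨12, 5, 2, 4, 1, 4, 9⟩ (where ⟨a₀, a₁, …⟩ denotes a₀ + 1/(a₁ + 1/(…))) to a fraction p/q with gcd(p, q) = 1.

Work from the innermost term outward:
Start with 9.
4 + 1/(9/1) = 4 + 1/9 = 37/9
1 + 1/(37/9) = 1 + 9/37 = 46/37
4 + 1/(46/37) = 4 + 37/46 = 221/46
2 + 1/(221/46) = 2 + 46/221 = 488/221
5 + 1/(488/221) = 5 + 221/488 = 2661/488
12 + 1/(2661/488) = 12 + 488/2661 = 32420/2661

32420/2661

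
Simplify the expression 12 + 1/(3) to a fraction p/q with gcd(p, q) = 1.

37/3

Starting at the tail and folding back:
Start with 3.
12 + 1/(3/1) = 12 + 1/3 = 37/3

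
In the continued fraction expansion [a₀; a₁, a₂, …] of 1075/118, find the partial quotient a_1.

9

Repeatedly divide and take the remainder:
⌊1075/118⌋ = 9, remainder 13
⌊118/13⌋ = 9, remainder 1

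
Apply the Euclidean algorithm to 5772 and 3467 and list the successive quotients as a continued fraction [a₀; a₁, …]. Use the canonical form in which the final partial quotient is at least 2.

[1; 1, 1, 1, 60, 6, 3]

5772 ÷ 3467 → quotient 1, remainder 2305
3467 ÷ 2305 → quotient 1, remainder 1162
2305 ÷ 1162 → quotient 1, remainder 1143
1162 ÷ 1143 → quotient 1, remainder 19
1143 ÷ 19 → quotient 60, remainder 3
19 ÷ 3 → quotient 6, remainder 1
3 ÷ 1 → quotient 3, remainder 0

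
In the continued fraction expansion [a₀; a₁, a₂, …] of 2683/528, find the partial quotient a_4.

2683 ÷ 528 → quotient 5, remainder 43
528 ÷ 43 → quotient 12, remainder 12
43 ÷ 12 → quotient 3, remainder 7
12 ÷ 7 → quotient 1, remainder 5
7 ÷ 5 → quotient 1, remainder 2

1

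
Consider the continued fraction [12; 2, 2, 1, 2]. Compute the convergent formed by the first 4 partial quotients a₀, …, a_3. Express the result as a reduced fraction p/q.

87/7

Start with 1.
2 + 1/(1/1) = 2 + 1/1 = 3/1
2 + 1/(3/1) = 2 + 1/3 = 7/3
12 + 1/(7/3) = 12 + 3/7 = 87/7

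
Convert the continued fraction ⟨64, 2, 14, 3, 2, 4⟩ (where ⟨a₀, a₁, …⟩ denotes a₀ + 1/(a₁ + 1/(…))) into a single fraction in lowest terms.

59131/917

Start with 4.
2 + 1/(4/1) = 2 + 1/4 = 9/4
3 + 1/(9/4) = 3 + 4/9 = 31/9
14 + 1/(31/9) = 14 + 9/31 = 443/31
2 + 1/(443/31) = 2 + 31/443 = 917/443
64 + 1/(917/443) = 64 + 443/917 = 59131/917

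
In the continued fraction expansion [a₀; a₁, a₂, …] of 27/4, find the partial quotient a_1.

1

Repeatedly divide and take the remainder:
27 = 6·4 + 3, so a_0 = 6
4 = 1·3 + 1, so a_1 = 1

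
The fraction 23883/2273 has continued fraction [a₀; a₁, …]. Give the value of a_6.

2

Apply division with remainder until the remainder is 0:
⌊23883/2273⌋ = 10, remainder 1153
⌊2273/1153⌋ = 1, remainder 1120
⌊1153/1120⌋ = 1, remainder 33
⌊1120/33⌋ = 33, remainder 31
⌊33/31⌋ = 1, remainder 2
⌊31/2⌋ = 15, remainder 1
⌊2/1⌋ = 2, remainder 0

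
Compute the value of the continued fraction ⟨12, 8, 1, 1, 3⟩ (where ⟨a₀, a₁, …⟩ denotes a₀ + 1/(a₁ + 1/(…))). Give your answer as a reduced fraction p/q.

Start with 3.
1 + 1/(3/1) = 1 + 1/3 = 4/3
1 + 1/(4/3) = 1 + 3/4 = 7/4
8 + 1/(7/4) = 8 + 4/7 = 60/7
12 + 1/(60/7) = 12 + 7/60 = 727/60

727/60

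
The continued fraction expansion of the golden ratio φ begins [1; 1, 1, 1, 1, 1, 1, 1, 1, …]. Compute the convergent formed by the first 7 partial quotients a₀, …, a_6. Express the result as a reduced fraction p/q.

Start with 1.
1 + 1/(1/1) = 1 + 1/1 = 2/1
1 + 1/(2/1) = 1 + 1/2 = 3/2
1 + 1/(3/2) = 1 + 2/3 = 5/3
1 + 1/(5/3) = 1 + 3/5 = 8/5
1 + 1/(8/5) = 1 + 5/8 = 13/8
1 + 1/(13/8) = 1 + 8/13 = 21/13

21/13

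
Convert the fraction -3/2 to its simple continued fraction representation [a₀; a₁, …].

[-2; 2]

Run the Euclidean algorithm, recording each quotient:
⌊-3/2⌋ = -2, remainder 1
⌊2/1⌋ = 2, remainder 0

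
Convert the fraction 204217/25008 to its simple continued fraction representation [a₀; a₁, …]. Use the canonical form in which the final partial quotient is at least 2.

204217 = 8·25008 + 4153, so a_0 = 8
25008 = 6·4153 + 90, so a_1 = 6
4153 = 46·90 + 13, so a_2 = 46
90 = 6·13 + 12, so a_3 = 6
13 = 1·12 + 1, so a_4 = 1
12 = 12·1 + 0, so a_5 = 12

[8; 6, 46, 6, 1, 12]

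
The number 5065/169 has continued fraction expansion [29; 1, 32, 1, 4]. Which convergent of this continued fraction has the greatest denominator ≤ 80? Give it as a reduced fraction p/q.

a_0 = 29: 29/1  (≤ bound)
a_1 = 1: 30/1  (≤ bound)
a_2 = 32: 989/33  (≤ bound)
a_3 = 1: 1019/34  (≤ bound)
a_4 = 4: 5065/169  (> 80, stop)

1019/34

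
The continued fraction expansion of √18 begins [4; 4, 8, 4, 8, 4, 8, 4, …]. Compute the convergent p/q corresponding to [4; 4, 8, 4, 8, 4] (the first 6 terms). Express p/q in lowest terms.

19601/4620

Start with 4.
8 + 1/(4/1) = 8 + 1/4 = 33/4
4 + 1/(33/4) = 4 + 4/33 = 136/33
8 + 1/(136/33) = 8 + 33/136 = 1121/136
4 + 1/(1121/136) = 4 + 136/1121 = 4620/1121
4 + 1/(4620/1121) = 4 + 1121/4620 = 19601/4620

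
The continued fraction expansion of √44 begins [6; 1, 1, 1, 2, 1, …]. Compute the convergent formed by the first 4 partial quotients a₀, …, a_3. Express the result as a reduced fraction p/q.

Start with 1.
1 + 1/(1/1) = 1 + 1/1 = 2/1
1 + 1/(2/1) = 1 + 1/2 = 3/2
6 + 1/(3/2) = 6 + 2/3 = 20/3

20/3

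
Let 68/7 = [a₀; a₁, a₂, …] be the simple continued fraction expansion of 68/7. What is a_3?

68 ÷ 7 → quotient 9, remainder 5
7 ÷ 5 → quotient 1, remainder 2
5 ÷ 2 → quotient 2, remainder 1
2 ÷ 1 → quotient 2, remainder 0

2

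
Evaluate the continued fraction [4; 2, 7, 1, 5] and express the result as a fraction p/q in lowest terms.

Use the convergent recurrence hₖ = aₖ·hₖ₋₁ + hₖ₋₂ (and likewise for the denominators kₖ):
a_0 = 4: 4/1
a_1 = 2: 9/2
a_2 = 7: 67/15
a_3 = 1: 76/17
a_4 = 5: 447/100

447/100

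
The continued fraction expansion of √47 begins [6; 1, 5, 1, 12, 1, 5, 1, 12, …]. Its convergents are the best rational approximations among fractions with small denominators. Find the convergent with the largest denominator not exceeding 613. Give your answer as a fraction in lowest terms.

3942/575

a_0 = 6: 6/1  (≤ bound)
a_1 = 1: 7/1  (≤ bound)
a_2 = 5: 41/6  (≤ bound)
a_3 = 1: 48/7  (≤ bound)
a_4 = 12: 617/90  (≤ bound)
a_5 = 1: 665/97  (≤ bound)
a_6 = 5: 3942/575  (≤ bound)
a_7 = 1: 4607/672  (> 613, stop)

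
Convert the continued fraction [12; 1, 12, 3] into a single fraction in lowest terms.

Use the convergent recurrence hₖ = aₖ·hₖ₋₁ + hₖ₋₂ (and likewise for the denominators kₖ):
a_0 = 12: 12/1
a_1 = 1: 13/1
a_2 = 12: 168/13
a_3 = 3: 517/40

517/40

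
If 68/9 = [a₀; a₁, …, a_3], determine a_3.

4

68 ÷ 9 → quotient 7, remainder 5
9 ÷ 5 → quotient 1, remainder 4
5 ÷ 4 → quotient 1, remainder 1
4 ÷ 1 → quotient 4, remainder 0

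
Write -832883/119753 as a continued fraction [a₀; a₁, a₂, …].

[-7; 22, 4, 2, 2, 1, 15, 11]

-832883 = -7·119753 + 5388, so a_0 = -7
119753 = 22·5388 + 1217, so a_1 = 22
5388 = 4·1217 + 520, so a_2 = 4
1217 = 2·520 + 177, so a_3 = 2
520 = 2·177 + 166, so a_4 = 2
177 = 1·166 + 11, so a_5 = 1
166 = 15·11 + 1, so a_6 = 15
11 = 11·1 + 0, so a_7 = 11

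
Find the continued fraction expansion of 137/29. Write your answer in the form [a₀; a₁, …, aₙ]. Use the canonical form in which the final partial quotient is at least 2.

[4; 1, 2, 1, 1, 1, 2]

137 = 4·29 + 21, so a_0 = 4
29 = 1·21 + 8, so a_1 = 1
21 = 2·8 + 5, so a_2 = 2
8 = 1·5 + 3, so a_3 = 1
5 = 1·3 + 2, so a_4 = 1
3 = 1·2 + 1, so a_5 = 1
2 = 2·1 + 0, so a_6 = 2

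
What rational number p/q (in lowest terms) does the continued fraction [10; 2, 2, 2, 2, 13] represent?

a_0 = 10: 10/1
a_1 = 2: 21/2
a_2 = 2: 52/5
a_3 = 2: 125/12
a_4 = 2: 302/29
a_5 = 13: 4051/389

4051/389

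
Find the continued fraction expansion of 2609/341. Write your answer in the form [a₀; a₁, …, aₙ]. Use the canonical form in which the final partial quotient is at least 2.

[7; 1, 1, 1, 6, 2, 3, 2]

Run the Euclidean algorithm, recording each quotient:
2609 ÷ 341 → quotient 7, remainder 222
341 ÷ 222 → quotient 1, remainder 119
222 ÷ 119 → quotient 1, remainder 103
119 ÷ 103 → quotient 1, remainder 16
103 ÷ 16 → quotient 6, remainder 7
16 ÷ 7 → quotient 2, remainder 2
7 ÷ 2 → quotient 3, remainder 1
2 ÷ 1 → quotient 2, remainder 0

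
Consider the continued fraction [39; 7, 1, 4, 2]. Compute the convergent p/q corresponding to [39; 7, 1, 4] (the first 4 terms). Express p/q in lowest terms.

Start with 4.
1 + 1/(4/1) = 1 + 1/4 = 5/4
7 + 1/(5/4) = 7 + 4/5 = 39/5
39 + 1/(39/5) = 39 + 5/39 = 1526/39

1526/39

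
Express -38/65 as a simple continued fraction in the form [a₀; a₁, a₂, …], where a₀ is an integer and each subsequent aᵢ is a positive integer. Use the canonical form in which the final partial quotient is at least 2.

[-1; 2, 2, 2, 5]

-38 ÷ 65 → quotient -1, remainder 27
65 ÷ 27 → quotient 2, remainder 11
27 ÷ 11 → quotient 2, remainder 5
11 ÷ 5 → quotient 2, remainder 1
5 ÷ 1 → quotient 5, remainder 0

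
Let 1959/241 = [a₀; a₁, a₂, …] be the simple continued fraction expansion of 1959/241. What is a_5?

3

1959 = 8·241 + 31, so a_0 = 8
241 = 7·31 + 24, so a_1 = 7
31 = 1·24 + 7, so a_2 = 1
24 = 3·7 + 3, so a_3 = 3
7 = 2·3 + 1, so a_4 = 2
3 = 3·1 + 0, so a_5 = 3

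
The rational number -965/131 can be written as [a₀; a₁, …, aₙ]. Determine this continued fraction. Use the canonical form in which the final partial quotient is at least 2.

[-8; 1, 1, 1, 2, 1, 2, 4]

-965 = -8·131 + 83, so a_0 = -8
131 = 1·83 + 48, so a_1 = 1
83 = 1·48 + 35, so a_2 = 1
48 = 1·35 + 13, so a_3 = 1
35 = 2·13 + 9, so a_4 = 2
13 = 1·9 + 4, so a_5 = 1
9 = 2·4 + 1, so a_6 = 2
4 = 4·1 + 0, so a_7 = 4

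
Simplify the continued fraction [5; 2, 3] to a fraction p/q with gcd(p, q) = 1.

Compute successive convergents:
a_0 = 5: 5/1
a_1 = 2: 11/2
a_2 = 3: 38/7

38/7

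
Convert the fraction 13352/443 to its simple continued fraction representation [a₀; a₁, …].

13352 = 30·443 + 62, so a_0 = 30
443 = 7·62 + 9, so a_1 = 7
62 = 6·9 + 8, so a_2 = 6
9 = 1·8 + 1, so a_3 = 1
8 = 8·1 + 0, so a_4 = 8

[30; 7, 6, 1, 8]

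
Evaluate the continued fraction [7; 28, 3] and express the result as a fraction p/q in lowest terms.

Collapse the nested fraction from the inside out:
Start with 3.
28 + 1/(3/1) = 28 + 1/3 = 85/3
7 + 1/(85/3) = 7 + 3/85 = 598/85

598/85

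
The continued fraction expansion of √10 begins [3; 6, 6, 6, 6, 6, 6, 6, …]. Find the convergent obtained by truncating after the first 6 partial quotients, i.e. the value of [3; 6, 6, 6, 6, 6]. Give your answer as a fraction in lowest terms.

a_0 = 3: 3/1
a_1 = 6: 19/6
a_2 = 6: 117/37
a_3 = 6: 721/228
a_4 = 6: 4443/1405
a_5 = 6: 27379/8658

27379/8658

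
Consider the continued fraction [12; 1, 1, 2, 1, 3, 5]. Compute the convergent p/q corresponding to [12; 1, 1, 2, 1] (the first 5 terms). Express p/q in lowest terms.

88/7

Use the convergent recurrence hₖ = aₖ·hₖ₋₁ + hₖ₋₂ (and likewise for the denominators kₖ):
a_0 = 12: 12/1
a_1 = 1: 13/1
a_2 = 1: 25/2
a_3 = 2: 63/5
a_4 = 1: 88/7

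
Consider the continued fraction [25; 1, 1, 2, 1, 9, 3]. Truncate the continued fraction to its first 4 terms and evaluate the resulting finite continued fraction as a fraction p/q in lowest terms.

Start with 2.
1 + 1/(2/1) = 1 + 1/2 = 3/2
1 + 1/(3/2) = 1 + 2/3 = 5/3
25 + 1/(5/3) = 25 + 3/5 = 128/5

128/5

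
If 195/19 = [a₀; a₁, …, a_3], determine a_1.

3

Run the Euclidean algorithm, recording each quotient:
⌊195/19⌋ = 10, remainder 5
⌊19/5⌋ = 3, remainder 4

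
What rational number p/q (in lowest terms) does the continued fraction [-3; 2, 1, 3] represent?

Start with 3.
1 + 1/(3/1) = 1 + 1/3 = 4/3
2 + 1/(4/3) = 2 + 3/4 = 11/4
-3 + 1/(11/4) = -3 + 4/11 = -29/11

-29/11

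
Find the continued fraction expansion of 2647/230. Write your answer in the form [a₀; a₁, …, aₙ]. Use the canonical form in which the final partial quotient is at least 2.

⌊2647/230⌋ = 11, remainder 117
⌊230/117⌋ = 1, remainder 113
⌊117/113⌋ = 1, remainder 4
⌊113/4⌋ = 28, remainder 1
⌊4/1⌋ = 4, remainder 0

[11; 1, 1, 28, 4]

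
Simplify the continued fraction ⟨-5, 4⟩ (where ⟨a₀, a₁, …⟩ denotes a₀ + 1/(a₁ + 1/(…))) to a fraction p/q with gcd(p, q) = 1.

Compute successive convergents:
a_0 = -5: -5/1
a_1 = 4: -19/4

-19/4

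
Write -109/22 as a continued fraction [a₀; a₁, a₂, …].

Apply division with remainder until the remainder is 0:
-109 = -5·22 + 1, so a_0 = -5
22 = 22·1 + 0, so a_1 = 22

[-5; 22]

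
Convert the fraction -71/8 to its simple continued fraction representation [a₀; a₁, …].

Run the Euclidean algorithm, recording each quotient:
-71 ÷ 8 → quotient -9, remainder 1
8 ÷ 1 → quotient 8, remainder 0

[-9; 8]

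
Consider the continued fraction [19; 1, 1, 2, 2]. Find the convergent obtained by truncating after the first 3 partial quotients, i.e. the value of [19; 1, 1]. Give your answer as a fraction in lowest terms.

a_0 = 19: 19/1
a_1 = 1: 20/1
a_2 = 1: 39/2

39/2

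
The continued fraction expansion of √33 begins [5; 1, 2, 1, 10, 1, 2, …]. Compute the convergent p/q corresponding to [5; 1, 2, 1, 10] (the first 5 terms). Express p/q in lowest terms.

247/43

Start with 10.
1 + 1/(10/1) = 1 + 1/10 = 11/10
2 + 1/(11/10) = 2 + 10/11 = 32/11
1 + 1/(32/11) = 1 + 11/32 = 43/32
5 + 1/(43/32) = 5 + 32/43 = 247/43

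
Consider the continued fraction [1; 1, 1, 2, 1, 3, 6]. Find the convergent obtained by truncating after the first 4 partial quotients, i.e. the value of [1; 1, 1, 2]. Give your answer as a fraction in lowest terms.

a_0 = 1: 1/1
a_1 = 1: 2/1
a_2 = 1: 3/2
a_3 = 2: 8/5

8/5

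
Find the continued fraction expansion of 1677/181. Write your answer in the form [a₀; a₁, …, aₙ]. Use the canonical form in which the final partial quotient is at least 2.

[9; 3, 1, 3, 2, 1, 3]

Run the Euclidean algorithm, recording each quotient:
⌊1677/181⌋ = 9, remainder 48
⌊181/48⌋ = 3, remainder 37
⌊48/37⌋ = 1, remainder 11
⌊37/11⌋ = 3, remainder 4
⌊11/4⌋ = 2, remainder 3
⌊4/3⌋ = 1, remainder 1
⌊3/1⌋ = 3, remainder 0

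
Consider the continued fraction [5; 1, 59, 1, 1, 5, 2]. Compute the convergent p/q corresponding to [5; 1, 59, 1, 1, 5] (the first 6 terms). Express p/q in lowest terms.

Build up convergents one term at a time:
a_0 = 5: 5/1
a_1 = 1: 6/1
a_2 = 59: 359/60
a_3 = 1: 365/61
a_4 = 1: 724/121
a_5 = 5: 3985/666

3985/666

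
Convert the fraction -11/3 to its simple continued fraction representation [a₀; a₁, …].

[-4; 3]

Repeatedly divide and take the remainder:
⌊-11/3⌋ = -4, remainder 1
⌊3/1⌋ = 3, remainder 0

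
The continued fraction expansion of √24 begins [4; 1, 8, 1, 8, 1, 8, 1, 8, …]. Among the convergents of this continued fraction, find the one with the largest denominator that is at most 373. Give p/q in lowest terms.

a_0 = 4: 4/1  (≤ bound)
a_1 = 1: 5/1  (≤ bound)
a_2 = 8: 44/9  (≤ bound)
a_3 = 1: 49/10  (≤ bound)
a_4 = 8: 436/89  (≤ bound)
a_5 = 1: 485/99  (≤ bound)
a_6 = 8: 4316/881  (> 373, stop)

485/99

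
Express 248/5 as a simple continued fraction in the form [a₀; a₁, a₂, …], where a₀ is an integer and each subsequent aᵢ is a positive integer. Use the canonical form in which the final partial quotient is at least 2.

[49; 1, 1, 2]

Run the Euclidean algorithm, recording each quotient:
248 = 49·5 + 3, so a_0 = 49
5 = 1·3 + 2, so a_1 = 1
3 = 1·2 + 1, so a_2 = 1
2 = 2·1 + 0, so a_3 = 2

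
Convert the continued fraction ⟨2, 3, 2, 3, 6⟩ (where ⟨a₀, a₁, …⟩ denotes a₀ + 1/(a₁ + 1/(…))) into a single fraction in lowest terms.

346/151

Start with 6.
3 + 1/(6/1) = 3 + 1/6 = 19/6
2 + 1/(19/6) = 2 + 6/19 = 44/19
3 + 1/(44/19) = 3 + 19/44 = 151/44
2 + 1/(151/44) = 2 + 44/151 = 346/151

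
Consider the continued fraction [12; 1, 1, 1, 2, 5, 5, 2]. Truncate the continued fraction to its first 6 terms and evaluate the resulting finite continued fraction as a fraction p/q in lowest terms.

543/43

a_0 = 12: 12/1
a_1 = 1: 13/1
a_2 = 1: 25/2
a_3 = 1: 38/3
a_4 = 2: 101/8
a_5 = 5: 543/43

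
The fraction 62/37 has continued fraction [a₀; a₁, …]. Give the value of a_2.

2

62 ÷ 37 → quotient 1, remainder 25
37 ÷ 25 → quotient 1, remainder 12
25 ÷ 12 → quotient 2, remainder 1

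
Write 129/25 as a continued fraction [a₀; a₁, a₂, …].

129 = 5·25 + 4, so a_0 = 5
25 = 6·4 + 1, so a_1 = 6
4 = 4·1 + 0, so a_2 = 4

[5; 6, 4]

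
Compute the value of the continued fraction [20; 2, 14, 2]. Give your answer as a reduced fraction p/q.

1229/60

Work from the innermost term outward:
Start with 2.
14 + 1/(2/1) = 14 + 1/2 = 29/2
2 + 1/(29/2) = 2 + 2/29 = 60/29
20 + 1/(60/29) = 20 + 29/60 = 1229/60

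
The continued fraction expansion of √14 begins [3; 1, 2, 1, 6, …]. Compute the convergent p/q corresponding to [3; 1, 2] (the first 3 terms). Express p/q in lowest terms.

Start with 2.
1 + 1/(2/1) = 1 + 1/2 = 3/2
3 + 1/(3/2) = 3 + 2/3 = 11/3

11/3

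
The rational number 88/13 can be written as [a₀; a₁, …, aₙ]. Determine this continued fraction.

Repeatedly divide and take the remainder:
88 ÷ 13 → quotient 6, remainder 10
13 ÷ 10 → quotient 1, remainder 3
10 ÷ 3 → quotient 3, remainder 1
3 ÷ 1 → quotient 3, remainder 0

[6; 1, 3, 3]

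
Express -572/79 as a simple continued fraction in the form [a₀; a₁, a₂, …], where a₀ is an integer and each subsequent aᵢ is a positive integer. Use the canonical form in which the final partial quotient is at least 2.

[-8; 1, 3, 6, 3]

-572 = -8·79 + 60, so a_0 = -8
79 = 1·60 + 19, so a_1 = 1
60 = 3·19 + 3, so a_2 = 3
19 = 6·3 + 1, so a_3 = 6
3 = 3·1 + 0, so a_4 = 3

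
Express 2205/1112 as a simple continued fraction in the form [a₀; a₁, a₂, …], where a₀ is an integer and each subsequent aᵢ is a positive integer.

[1; 1, 57, 1, 1, 9]

⌊2205/1112⌋ = 1, remainder 1093
⌊1112/1093⌋ = 1, remainder 19
⌊1093/19⌋ = 57, remainder 10
⌊19/10⌋ = 1, remainder 9
⌊10/9⌋ = 1, remainder 1
⌊9/1⌋ = 9, remainder 0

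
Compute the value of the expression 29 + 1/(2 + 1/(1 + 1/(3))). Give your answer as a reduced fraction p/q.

Starting at the tail and folding back:
Start with 3.
1 + 1/(3/1) = 1 + 1/3 = 4/3
2 + 1/(4/3) = 2 + 3/4 = 11/4
29 + 1/(11/4) = 29 + 4/11 = 323/11

323/11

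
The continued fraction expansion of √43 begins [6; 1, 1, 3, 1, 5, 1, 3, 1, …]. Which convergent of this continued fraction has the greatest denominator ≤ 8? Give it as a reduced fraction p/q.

46/7

a_0 = 6: 6/1  (≤ bound)
a_1 = 1: 7/1  (≤ bound)
a_2 = 1: 13/2  (≤ bound)
a_3 = 3: 46/7  (≤ bound)
a_4 = 1: 59/9  (> 8, stop)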